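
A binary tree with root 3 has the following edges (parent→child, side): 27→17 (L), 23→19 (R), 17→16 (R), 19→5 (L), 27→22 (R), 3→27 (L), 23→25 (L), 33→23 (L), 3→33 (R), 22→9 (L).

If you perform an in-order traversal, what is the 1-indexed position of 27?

In-order visits the left subtree, then the node, then the right subtree.
At 3: go left to 27.
  At 27: go left to 17.
    At 17: no left child.
    Visit 17.
    At 17: go right to 16.
      16 is a leaf — visit 16.
  Visit 27.
  At 27: go right to 22.
    At 22: go left to 9.
      9 is a leaf — visit 9.
    Visit 22.
    At 22: no right child.
Visit 3.
At 3: go right to 33.
  At 33: go left to 23.
    At 23: go left to 25.
      25 is a leaf — visit 25.
    Visit 23.
    At 23: go right to 19.
      At 19: go left to 5.
        5 is a leaf — visit 5.
      Visit 19.
      At 19: no right child.
  Visit 33.
  At 33: no right child.
Full in-order sequence: 17, 16, 27, 9, 22, 3, 25, 23, 5, 19, 33.

3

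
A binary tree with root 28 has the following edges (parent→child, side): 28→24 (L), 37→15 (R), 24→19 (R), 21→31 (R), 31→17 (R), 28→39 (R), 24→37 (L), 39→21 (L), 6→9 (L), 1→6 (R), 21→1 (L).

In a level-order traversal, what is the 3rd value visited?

39

Level-order visits nodes level by level from the root, left to right within each level.
Level 0: 28
Level 1: 24, 39
Level 2: 37, 19, 21
Level 3: 15, 1, 31
Level 4: 6, 17
Level 5: 9
Full level-order sequence: 28, 24, 39, 37, 19, 21, 15, 1, 31, 6, 17, 9.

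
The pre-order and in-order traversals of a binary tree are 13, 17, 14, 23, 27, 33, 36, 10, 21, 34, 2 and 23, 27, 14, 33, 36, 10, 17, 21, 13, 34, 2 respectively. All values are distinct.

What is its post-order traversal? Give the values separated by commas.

The first element of pre-order is the root; it splits in-order into left and right subtrees.
Root 13: left subtree has 8 nodes {23, 27, 14, 33, 36, 10, 17, 21}, right has 2 {34, 2}.
  Root 17: left subtree has 6 nodes {23, 27, 14, 33, 36, 10}, right has 1 {21}.
    Root 14: left subtree has 2 nodes {23, 27}, right has 3 {33, 36, 10}.
      Root 23: left subtree has 0 nodes { }, right has 1 {27}.
      Root 33: left subtree has 0 nodes { }, right has 2 {36, 10}.
        Root 36: left subtree has 0 nodes { }, right has 1 {10}.
  Root 34: left subtree has 0 nodes { }, right has 1 {2}.

27, 23, 10, 36, 33, 14, 21, 17, 2, 34, 13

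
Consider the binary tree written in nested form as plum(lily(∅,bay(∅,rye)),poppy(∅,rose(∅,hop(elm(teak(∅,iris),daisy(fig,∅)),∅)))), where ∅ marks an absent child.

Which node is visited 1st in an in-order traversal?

lily

In-order visits the left subtree, then the node, then the right subtree.
At plum: go left to lily.
  At lily: no left child.
  Visit lily.
  At lily: go right to bay.
    At bay: no left child.
    Visit bay.
    At bay: go right to rye.
      rye is a leaf — visit rye.
Visit plum.
At plum: go right to poppy.
  At poppy: no left child.
  Visit poppy.
  At poppy: go right to rose.
    At rose: no left child.
    Visit rose.
    At rose: go right to hop.
      At hop: go left to elm.
        At elm: go left to teak.
          At teak: no left child.
          Visit teak.
          At teak: go right to iris.
            iris is a leaf — visit iris.
        Visit elm.
        At elm: go right to daisy.
          At daisy: go left to fig.
            fig is a leaf — visit fig.
          Visit daisy.
          At daisy: no right child.
      Visit hop.
      At hop: no right child.
Full in-order sequence: lily, bay, rye, plum, poppy, rose, teak, iris, elm, fig, daisy, hop.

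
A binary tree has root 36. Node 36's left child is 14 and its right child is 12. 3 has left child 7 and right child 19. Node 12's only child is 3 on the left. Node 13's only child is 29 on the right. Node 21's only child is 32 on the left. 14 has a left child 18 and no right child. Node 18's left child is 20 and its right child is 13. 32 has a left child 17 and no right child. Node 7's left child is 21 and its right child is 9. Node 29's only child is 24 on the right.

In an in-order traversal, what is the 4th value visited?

29

In-order visits the left subtree, then the node, then the right subtree.
At 36: go left to 14.
  At 14: go left to 18.
    At 18: go left to 20.
      20 is a leaf — visit 20.
    Visit 18.
    At 18: go right to 13.
      At 13: no left child.
      Visit 13.
      At 13: go right to 29.
        At 29: no left child.
        Visit 29.
        At 29: go right to 24.
          24 is a leaf — visit 24.
  Visit 14.
  At 14: no right child.
Visit 36.
At 36: go right to 12.
  At 12: go left to 3.
    At 3: go left to 7.
      At 7: go left to 21.
        At 21: go left to 32.
          At 32: go left to 17.
            17 is a leaf — visit 17.
          Visit 32.
          At 32: no right child.
        Visit 21.
        At 21: no right child.
      Visit 7.
      At 7: go right to 9.
        9 is a leaf — visit 9.
    Visit 3.
    At 3: go right to 19.
      19 is a leaf — visit 19.
  Visit 12.
  At 12: no right child.
Full in-order sequence: 20, 18, 13, 29, 24, 14, 36, 17, 32, 21, 7, 9, 3, 19, 12.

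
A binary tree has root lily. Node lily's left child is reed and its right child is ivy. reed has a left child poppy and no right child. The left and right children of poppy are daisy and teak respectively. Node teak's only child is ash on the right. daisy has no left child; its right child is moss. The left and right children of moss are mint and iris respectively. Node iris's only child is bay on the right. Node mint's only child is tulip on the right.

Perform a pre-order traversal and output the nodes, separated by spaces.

lily reed poppy daisy moss mint tulip iris bay teak ash ivy

Pre-order visits the node, then its left subtree, then its right subtree.
Visit lily.
At lily: go left to reed.
  Visit reed.
  At reed: go left to poppy.
    Visit poppy.
    At poppy: go left to daisy.
      Visit daisy.
      At daisy: no left child.
      At daisy: go right to moss.
        Visit moss.
        At moss: go left to mint.
          Visit mint.
          At mint: no left child.
          At mint: go right to tulip.
            tulip is a leaf — visit tulip.
        At moss: go right to iris.
          Visit iris.
          At iris: no left child.
          At iris: go right to bay.
            bay is a leaf — visit bay.
    At poppy: go right to teak.
      Visit teak.
      At teak: no left child.
      At teak: go right to ash.
        ash is a leaf — visit ash.
  At reed: no right child.
At lily: go right to ivy.
  ivy is a leaf — visit ivy.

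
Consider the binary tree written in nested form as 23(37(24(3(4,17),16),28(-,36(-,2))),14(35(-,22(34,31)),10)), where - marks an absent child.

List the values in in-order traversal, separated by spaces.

In-order visits the left subtree, then the node, then the right subtree.
At 23: go left to 37.
  At 37: go left to 24.
    At 24: go left to 3.
      At 3: go left to 4.
        4 is a leaf — visit 4.
      Visit 3.
      At 3: go right to 17.
        17 is a leaf — visit 17.
    Visit 24.
    At 24: go right to 16.
      16 is a leaf — visit 16.
  Visit 37.
  At 37: go right to 28.
    At 28: no left child.
    Visit 28.
    At 28: go right to 36.
      At 36: no left child.
      Visit 36.
      At 36: go right to 2.
        2 is a leaf — visit 2.
Visit 23.
At 23: go right to 14.
  At 14: go left to 35.
    At 35: no left child.
    Visit 35.
    At 35: go right to 22.
      At 22: go left to 34.
        34 is a leaf — visit 34.
      Visit 22.
      At 22: go right to 31.
        31 is a leaf — visit 31.
  Visit 14.
  At 14: go right to 10.
    10 is a leaf — visit 10.

4 3 17 24 16 37 28 36 2 23 35 34 22 31 14 10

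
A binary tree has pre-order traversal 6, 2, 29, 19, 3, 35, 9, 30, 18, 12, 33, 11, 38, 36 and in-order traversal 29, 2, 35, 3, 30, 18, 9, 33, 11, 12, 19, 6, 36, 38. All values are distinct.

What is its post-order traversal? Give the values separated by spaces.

29 35 18 30 11 33 12 9 3 19 2 36 38 6

The first element of pre-order is the root; it splits in-order into left and right subtrees.
Root 6: left subtree has 11 nodes {29, 2, 35, 3, 30, 18, 9, 33, 11, 12, 19}, right has 2 {36, 38}.
  Root 2: left subtree has 1 node {29}, right has 9 {35, 3, 30, 18, 9, 33, 11, 12, 19}.
    Root 19: left subtree has 8 nodes {35, 3, 30, 18, 9, 33, 11, 12}, right has 0 { }.
      Root 3: left subtree has 1 node {35}, right has 6 {30, 18, 9, 33, 11, 12}.
        Root 9: left subtree has 2 nodes {30, 18}, right has 3 {33, 11, 12}.
          Root 30: left subtree has 0 nodes { }, right has 1 {18}.
          Root 12: left subtree has 2 nodes {33, 11}, right has 0 { }.
            Root 33: left subtree has 0 nodes { }, right has 1 {11}.
  Root 38: left subtree has 1 node {36}, right has 0 { }.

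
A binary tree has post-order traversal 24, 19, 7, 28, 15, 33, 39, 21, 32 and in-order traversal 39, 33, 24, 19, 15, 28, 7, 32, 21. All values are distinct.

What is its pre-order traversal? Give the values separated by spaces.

The last element of post-order is the root; it splits in-order into left and right subtrees.
Root 32: left subtree has 7 nodes {39, 33, 24, 19, 15, 28, 7}, right has 1 {21}.
  Root 39: left subtree has 0 nodes { }, right has 6 {33, 24, 19, 15, 28, 7}.
    Root 33: left subtree has 0 nodes { }, right has 5 {24, 19, 15, 28, 7}.
      Root 15: left subtree has 2 nodes {24, 19}, right has 2 {28, 7}.
        Root 19: left subtree has 1 node {24}, right has 0 { }.
        Root 28: left subtree has 0 nodes { }, right has 1 {7}.

32 39 33 15 19 24 28 7 21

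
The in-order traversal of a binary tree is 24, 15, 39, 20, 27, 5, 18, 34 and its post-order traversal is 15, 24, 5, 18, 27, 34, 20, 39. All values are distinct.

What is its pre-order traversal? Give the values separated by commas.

39, 24, 15, 20, 34, 27, 18, 5

The last element of post-order is the root; it splits in-order into left and right subtrees.
Root 39: left subtree has 2 nodes {24, 15}, right has 5 {20, 27, 5, 18, 34}.
  Root 24: left subtree has 0 nodes { }, right has 1 {15}.
  Root 20: left subtree has 0 nodes { }, right has 4 {27, 5, 18, 34}.
    Root 34: left subtree has 3 nodes {27, 5, 18}, right has 0 { }.
      Root 27: left subtree has 0 nodes { }, right has 2 {5, 18}.
        Root 18: left subtree has 1 node {5}, right has 0 { }.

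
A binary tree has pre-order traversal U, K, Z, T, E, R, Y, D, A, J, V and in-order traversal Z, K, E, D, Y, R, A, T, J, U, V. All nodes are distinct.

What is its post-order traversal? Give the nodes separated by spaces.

The first element of pre-order is the root; it splits in-order into left and right subtrees.
Root U: left subtree has 9 nodes {Z, K, E, D, Y, R, A, T, J}, right has 1 {V}.
  Root K: left subtree has 1 node {Z}, right has 7 {E, D, Y, R, A, T, J}.
    Root T: left subtree has 5 nodes {E, D, Y, R, A}, right has 1 {J}.
      Root E: left subtree has 0 nodes { }, right has 4 {D, Y, R, A}.
        Root R: left subtree has 2 nodes {D, Y}, right has 1 {A}.
          Root Y: left subtree has 1 node {D}, right has 0 { }.

Z D Y A R E J T K V U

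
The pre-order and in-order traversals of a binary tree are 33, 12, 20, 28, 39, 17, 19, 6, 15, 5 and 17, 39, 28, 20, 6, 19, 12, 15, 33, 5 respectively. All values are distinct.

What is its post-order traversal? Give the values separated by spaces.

17 39 28 6 19 20 15 12 5 33

The first element of pre-order is the root; it splits in-order into left and right subtrees.
Root 33: left subtree has 8 nodes {17, 39, 28, 20, 6, 19, 12, 15}, right has 1 {5}.
  Root 12: left subtree has 6 nodes {17, 39, 28, 20, 6, 19}, right has 1 {15}.
    Root 20: left subtree has 3 nodes {17, 39, 28}, right has 2 {6, 19}.
      Root 28: left subtree has 2 nodes {17, 39}, right has 0 { }.
        Root 39: left subtree has 1 node {17}, right has 0 { }.
      Root 19: left subtree has 1 node {6}, right has 0 { }.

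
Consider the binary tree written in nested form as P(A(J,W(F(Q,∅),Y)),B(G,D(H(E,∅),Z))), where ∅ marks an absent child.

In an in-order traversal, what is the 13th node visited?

In-order visits the left subtree, then the node, then the right subtree.
At P: go left to A.
  At A: go left to J.
    J is a leaf — visit J.
  Visit A.
  At A: go right to W.
    At W: go left to F.
      At F: go left to Q.
        Q is a leaf — visit Q.
      Visit F.
      At F: no right child.
    Visit W.
    At W: go right to Y.
      Y is a leaf — visit Y.
Visit P.
At P: go right to B.
  At B: go left to G.
    G is a leaf — visit G.
  Visit B.
  At B: go right to D.
    At D: go left to H.
      At H: go left to E.
        E is a leaf — visit E.
      Visit H.
      At H: no right child.
    Visit D.
    At D: go right to Z.
      Z is a leaf — visit Z.
Full in-order sequence: J, A, Q, F, W, Y, P, G, B, E, H, D, Z.

Z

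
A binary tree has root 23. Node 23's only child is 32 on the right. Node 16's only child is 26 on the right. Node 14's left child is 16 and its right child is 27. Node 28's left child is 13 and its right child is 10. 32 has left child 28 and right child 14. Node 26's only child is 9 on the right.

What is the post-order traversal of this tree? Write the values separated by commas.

Post-order visits the left subtree, then the right subtree, then the node.
At 23: no left child.
At 23: go right to 32.
  At 32: go left to 28.
    At 28: go left to 13.
      13 is a leaf — visit 13.
    At 28: go right to 10.
      10 is a leaf — visit 10.
    Visit 28.
  At 32: go right to 14.
    At 14: go left to 16.
      At 16: no left child.
      At 16: go right to 26.
        At 26: no left child.
        At 26: go right to 9.
          9 is a leaf — visit 9.
        Visit 26.
      Visit 16.
    At 14: go right to 27.
      27 is a leaf — visit 27.
    Visit 14.
  Visit 32.
Visit 23.

13, 10, 28, 9, 26, 16, 27, 14, 32, 23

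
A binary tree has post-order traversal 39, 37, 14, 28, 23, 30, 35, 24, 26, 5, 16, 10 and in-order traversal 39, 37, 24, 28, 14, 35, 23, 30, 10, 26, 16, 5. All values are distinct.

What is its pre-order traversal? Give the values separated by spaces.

The last element of post-order is the root; it splits in-order into left and right subtrees.
Root 10: left subtree has 8 nodes {39, 37, 24, 28, 14, 35, 23, 30}, right has 3 {26, 16, 5}.
  Root 24: left subtree has 2 nodes {39, 37}, right has 5 {28, 14, 35, 23, 30}.
    Root 37: left subtree has 1 node {39}, right has 0 { }.
    Root 35: left subtree has 2 nodes {28, 14}, right has 2 {23, 30}.
      Root 28: left subtree has 0 nodes { }, right has 1 {14}.
      Root 30: left subtree has 1 node {23}, right has 0 { }.
  Root 16: left subtree has 1 node {26}, right has 1 {5}.

10 24 37 39 35 28 14 30 23 16 26 5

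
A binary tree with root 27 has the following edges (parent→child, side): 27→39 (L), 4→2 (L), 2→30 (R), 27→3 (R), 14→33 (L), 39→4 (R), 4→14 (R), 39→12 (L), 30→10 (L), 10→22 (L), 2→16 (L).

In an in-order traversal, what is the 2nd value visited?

39

In-order visits the left subtree, then the node, then the right subtree.
At 27: go left to 39.
  At 39: go left to 12.
    12 is a leaf — visit 12.
  Visit 39.
  At 39: go right to 4.
    At 4: go left to 2.
      At 2: go left to 16.
        16 is a leaf — visit 16.
      Visit 2.
      At 2: go right to 30.
        At 30: go left to 10.
          At 10: go left to 22.
            22 is a leaf — visit 22.
          Visit 10.
          At 10: no right child.
        Visit 30.
        At 30: no right child.
    Visit 4.
    At 4: go right to 14.
      At 14: go left to 33.
        33 is a leaf — visit 33.
      Visit 14.
      At 14: no right child.
Visit 27.
At 27: go right to 3.
  3 is a leaf — visit 3.
Full in-order sequence: 12, 39, 16, 2, 22, 10, 30, 4, 33, 14, 27, 3.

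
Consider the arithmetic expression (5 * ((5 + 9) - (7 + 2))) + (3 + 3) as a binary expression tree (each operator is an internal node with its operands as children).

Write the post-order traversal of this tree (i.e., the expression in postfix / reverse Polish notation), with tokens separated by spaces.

5 5 9 + 7 2 + - * 3 3 + +

Post-order on an expression tree gives postfix notation: for each operator, emit left operand, right operand, then the operator.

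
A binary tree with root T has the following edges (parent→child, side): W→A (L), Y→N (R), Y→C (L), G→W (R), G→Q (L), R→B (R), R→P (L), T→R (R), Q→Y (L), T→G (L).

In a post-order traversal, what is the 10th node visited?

Post-order visits the left subtree, then the right subtree, then the node.
At T: go left to G.
  At G: go left to Q.
    At Q: go left to Y.
      At Y: go left to C.
        C is a leaf — visit C.
      At Y: go right to N.
        N is a leaf — visit N.
      Visit Y.
    At Q: no right child.
    Visit Q.
  At G: go right to W.
    At W: go left to A.
      A is a leaf — visit A.
    At W: no right child.
    Visit W.
  Visit G.
At T: go right to R.
  At R: go left to P.
    P is a leaf — visit P.
  At R: go right to B.
    B is a leaf — visit B.
  Visit R.
Visit T.
Full post-order sequence: C, N, Y, Q, A, W, G, P, B, R, T.

R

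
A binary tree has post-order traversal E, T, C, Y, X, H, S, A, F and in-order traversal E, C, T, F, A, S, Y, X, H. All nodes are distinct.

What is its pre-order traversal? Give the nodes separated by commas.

The last element of post-order is the root; it splits in-order into left and right subtrees.
Root F: left subtree has 3 nodes {E, C, T}, right has 5 {A, S, Y, X, H}.
  Root C: left subtree has 1 node {E}, right has 1 {T}.
  Root A: left subtree has 0 nodes { }, right has 4 {S, Y, X, H}.
    Root S: left subtree has 0 nodes { }, right has 3 {Y, X, H}.
      Root H: left subtree has 2 nodes {Y, X}, right has 0 { }.
        Root X: left subtree has 1 node {Y}, right has 0 { }.

F, C, E, T, A, S, H, X, Y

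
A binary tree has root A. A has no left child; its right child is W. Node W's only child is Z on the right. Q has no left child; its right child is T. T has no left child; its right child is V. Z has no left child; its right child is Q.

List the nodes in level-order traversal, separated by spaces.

Level-order visits nodes level by level from the root, left to right within each level.
Level 0: A
Level 1: W
Level 2: Z
Level 3: Q
Level 4: T
Level 5: V

A W Z Q T V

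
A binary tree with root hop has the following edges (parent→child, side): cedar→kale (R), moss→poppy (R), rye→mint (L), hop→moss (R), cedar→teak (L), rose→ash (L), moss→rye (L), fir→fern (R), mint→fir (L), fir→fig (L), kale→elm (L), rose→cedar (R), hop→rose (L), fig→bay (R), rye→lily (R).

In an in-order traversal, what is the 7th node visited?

In-order visits the left subtree, then the node, then the right subtree.
At hop: go left to rose.
  At rose: go left to ash.
    ash is a leaf — visit ash.
  Visit rose.
  At rose: go right to cedar.
    At cedar: go left to teak.
      teak is a leaf — visit teak.
    Visit cedar.
    At cedar: go right to kale.
      At kale: go left to elm.
        elm is a leaf — visit elm.
      Visit kale.
      At kale: no right child.
Visit hop.
At hop: go right to moss.
  At moss: go left to rye.
    At rye: go left to mint.
      At mint: go left to fir.
        At fir: go left to fig.
          At fig: no left child.
          Visit fig.
          At fig: go right to bay.
            bay is a leaf — visit bay.
        Visit fir.
        At fir: go right to fern.
          fern is a leaf — visit fern.
      Visit mint.
      At mint: no right child.
    Visit rye.
    At rye: go right to lily.
      lily is a leaf — visit lily.
  Visit moss.
  At moss: go right to poppy.
    poppy is a leaf — visit poppy.
Full in-order sequence: ash, rose, teak, cedar, elm, kale, hop, fig, bay, fir, fern, mint, rye, lily, moss, poppy.

hop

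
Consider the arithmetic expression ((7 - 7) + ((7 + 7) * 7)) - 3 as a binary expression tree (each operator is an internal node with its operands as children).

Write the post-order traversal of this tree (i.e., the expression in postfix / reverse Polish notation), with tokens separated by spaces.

Post-order on an expression tree gives postfix notation: for each operator, emit left operand, right operand, then the operator.

7 7 - 7 7 + 7 * + 3 -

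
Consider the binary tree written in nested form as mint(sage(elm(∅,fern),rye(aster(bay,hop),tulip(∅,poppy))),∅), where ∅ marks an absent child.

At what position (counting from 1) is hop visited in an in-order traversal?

6

In-order visits the left subtree, then the node, then the right subtree.
At mint: go left to sage.
  At sage: go left to elm.
    At elm: no left child.
    Visit elm.
    At elm: go right to fern.
      fern is a leaf — visit fern.
  Visit sage.
  At sage: go right to rye.
    At rye: go left to aster.
      At aster: go left to bay.
        bay is a leaf — visit bay.
      Visit aster.
      At aster: go right to hop.
        hop is a leaf — visit hop.
    Visit rye.
    At rye: go right to tulip.
      At tulip: no left child.
      Visit tulip.
      At tulip: go right to poppy.
        poppy is a leaf — visit poppy.
Visit mint.
At mint: no right child.
Full in-order sequence: elm, fern, sage, bay, aster, hop, rye, tulip, poppy, mint.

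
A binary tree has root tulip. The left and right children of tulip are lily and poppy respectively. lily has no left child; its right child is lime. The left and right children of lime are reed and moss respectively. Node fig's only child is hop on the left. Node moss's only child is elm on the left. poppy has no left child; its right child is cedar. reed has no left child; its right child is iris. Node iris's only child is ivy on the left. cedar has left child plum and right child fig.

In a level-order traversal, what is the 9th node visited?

Level-order visits nodes level by level from the root, left to right within each level.
Level 0: tulip
Level 1: lily, poppy
Level 2: lime, cedar
Level 3: reed, moss, plum, fig
Level 4: iris, elm, hop
Level 5: ivy
Full level-order sequence: tulip, lily, poppy, lime, cedar, reed, moss, plum, fig, iris, elm, hop, ivy.

fig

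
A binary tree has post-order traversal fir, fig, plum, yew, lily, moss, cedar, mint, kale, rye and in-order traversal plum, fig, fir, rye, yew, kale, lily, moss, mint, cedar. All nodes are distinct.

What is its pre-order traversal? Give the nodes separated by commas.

rye, plum, fig, fir, kale, yew, mint, moss, lily, cedar

The last element of post-order is the root; it splits in-order into left and right subtrees.
Root rye: left subtree has 3 nodes {plum, fig, fir}, right has 6 {yew, kale, lily, moss, mint, cedar}.
  Root plum: left subtree has 0 nodes { }, right has 2 {fig, fir}.
    Root fig: left subtree has 0 nodes { }, right has 1 {fir}.
  Root kale: left subtree has 1 node {yew}, right has 4 {lily, moss, mint, cedar}.
    Root mint: left subtree has 2 nodes {lily, moss}, right has 1 {cedar}.
      Root moss: left subtree has 1 node {lily}, right has 0 { }.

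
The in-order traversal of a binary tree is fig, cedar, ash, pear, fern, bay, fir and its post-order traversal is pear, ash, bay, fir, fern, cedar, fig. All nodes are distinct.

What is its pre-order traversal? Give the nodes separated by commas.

fig, cedar, fern, ash, pear, fir, bay

The last element of post-order is the root; it splits in-order into left and right subtrees.
Root fig: left subtree has 0 nodes { }, right has 6 {cedar, ash, pear, fern, bay, fir}.
  Root cedar: left subtree has 0 nodes { }, right has 5 {ash, pear, fern, bay, fir}.
    Root fern: left subtree has 2 nodes {ash, pear}, right has 2 {bay, fir}.
      Root ash: left subtree has 0 nodes { }, right has 1 {pear}.
      Root fir: left subtree has 1 node {bay}, right has 0 { }.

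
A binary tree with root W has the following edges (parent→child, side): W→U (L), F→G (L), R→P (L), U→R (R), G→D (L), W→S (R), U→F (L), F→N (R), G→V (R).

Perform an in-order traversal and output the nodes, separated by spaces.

In-order visits the left subtree, then the node, then the right subtree.
At W: go left to U.
  At U: go left to F.
    At F: go left to G.
      At G: go left to D.
        D is a leaf — visit D.
      Visit G.
      At G: go right to V.
        V is a leaf — visit V.
    Visit F.
    At F: go right to N.
      N is a leaf — visit N.
  Visit U.
  At U: go right to R.
    At R: go left to P.
      P is a leaf — visit P.
    Visit R.
    At R: no right child.
Visit W.
At W: go right to S.
  S is a leaf — visit S.

D G V F N U P R W S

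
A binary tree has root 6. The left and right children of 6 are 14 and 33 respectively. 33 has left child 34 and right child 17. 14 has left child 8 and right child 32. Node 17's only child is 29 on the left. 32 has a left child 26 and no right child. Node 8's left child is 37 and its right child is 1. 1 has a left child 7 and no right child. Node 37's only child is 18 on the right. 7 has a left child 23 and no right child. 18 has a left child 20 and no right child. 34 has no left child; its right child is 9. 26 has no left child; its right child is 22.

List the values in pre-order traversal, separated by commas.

6, 14, 8, 37, 18, 20, 1, 7, 23, 32, 26, 22, 33, 34, 9, 17, 29

Pre-order visits the node, then its left subtree, then its right subtree.
Visit 6.
At 6: go left to 14.
  Visit 14.
  At 14: go left to 8.
    Visit 8.
    At 8: go left to 37.
      Visit 37.
      At 37: no left child.
      At 37: go right to 18.
        Visit 18.
        At 18: go left to 20.
          20 is a leaf — visit 20.
        At 18: no right child.
    At 8: go right to 1.
      Visit 1.
      At 1: go left to 7.
        Visit 7.
        At 7: go left to 23.
          23 is a leaf — visit 23.
        At 7: no right child.
      At 1: no right child.
  At 14: go right to 32.
    Visit 32.
    At 32: go left to 26.
      Visit 26.
      At 26: no left child.
      At 26: go right to 22.
        22 is a leaf — visit 22.
    At 32: no right child.
At 6: go right to 33.
  Visit 33.
  At 33: go left to 34.
    Visit 34.
    At 34: no left child.
    At 34: go right to 9.
      9 is a leaf — visit 9.
  At 33: go right to 17.
    Visit 17.
    At 17: go left to 29.
      29 is a leaf — visit 29.
    At 17: no right child.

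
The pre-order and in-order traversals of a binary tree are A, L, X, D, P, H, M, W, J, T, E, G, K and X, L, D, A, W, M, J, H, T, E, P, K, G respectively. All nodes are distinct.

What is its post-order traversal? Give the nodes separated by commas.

X, D, L, W, J, M, E, T, H, K, G, P, A

The first element of pre-order is the root; it splits in-order into left and right subtrees.
Root A: left subtree has 3 nodes {X, L, D}, right has 9 {W, M, J, H, T, E, P, K, G}.
  Root L: left subtree has 1 node {X}, right has 1 {D}.
  Root P: left subtree has 6 nodes {W, M, J, H, T, E}, right has 2 {K, G}.
    Root H: left subtree has 3 nodes {W, M, J}, right has 2 {T, E}.
      Root M: left subtree has 1 node {W}, right has 1 {J}.
      Root T: left subtree has 0 nodes { }, right has 1 {E}.
    Root G: left subtree has 1 node {K}, right has 0 { }.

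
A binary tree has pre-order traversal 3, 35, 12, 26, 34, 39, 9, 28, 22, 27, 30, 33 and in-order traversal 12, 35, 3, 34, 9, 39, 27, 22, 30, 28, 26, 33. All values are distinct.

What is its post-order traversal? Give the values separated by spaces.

12 35 9 27 30 22 28 39 34 33 26 3

The first element of pre-order is the root; it splits in-order into left and right subtrees.
Root 3: left subtree has 2 nodes {12, 35}, right has 9 {34, 9, 39, 27, 22, 30, 28, 26, 33}.
  Root 35: left subtree has 1 node {12}, right has 0 { }.
  Root 26: left subtree has 7 nodes {34, 9, 39, 27, 22, 30, 28}, right has 1 {33}.
    Root 34: left subtree has 0 nodes { }, right has 6 {9, 39, 27, 22, 30, 28}.
      Root 39: left subtree has 1 node {9}, right has 4 {27, 22, 30, 28}.
        Root 28: left subtree has 3 nodes {27, 22, 30}, right has 0 { }.
          Root 22: left subtree has 1 node {27}, right has 1 {30}.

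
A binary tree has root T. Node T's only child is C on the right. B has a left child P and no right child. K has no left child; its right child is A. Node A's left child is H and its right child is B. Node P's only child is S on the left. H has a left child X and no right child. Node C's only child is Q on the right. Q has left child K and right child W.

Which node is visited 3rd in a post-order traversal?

S

Post-order visits the left subtree, then the right subtree, then the node.
At T: no left child.
At T: go right to C.
  At C: no left child.
  At C: go right to Q.
    At Q: go left to K.
      At K: no left child.
      At K: go right to A.
        At A: go left to H.
          At H: go left to X.
            X is a leaf — visit X.
          At H: no right child.
          Visit H.
        At A: go right to B.
          At B: go left to P.
            At P: go left to S.
              S is a leaf — visit S.
            At P: no right child.
            Visit P.
          At B: no right child.
          Visit B.
        Visit A.
      Visit K.
    At Q: go right to W.
      W is a leaf — visit W.
    Visit Q.
  Visit C.
Visit T.
Full post-order sequence: X, H, S, P, B, A, K, W, Q, C, T.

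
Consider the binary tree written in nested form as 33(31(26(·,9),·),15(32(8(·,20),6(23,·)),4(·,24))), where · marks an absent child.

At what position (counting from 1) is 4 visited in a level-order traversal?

6

Level-order visits nodes level by level from the root, left to right within each level.
Level 0: 33
Level 1: 31, 15
Level 2: 26, 32, 4
Level 3: 9, 8, 6, 24
Level 4: 20, 23
Full level-order sequence: 33, 31, 15, 26, 32, 4, 9, 8, 6, 24, 20, 23.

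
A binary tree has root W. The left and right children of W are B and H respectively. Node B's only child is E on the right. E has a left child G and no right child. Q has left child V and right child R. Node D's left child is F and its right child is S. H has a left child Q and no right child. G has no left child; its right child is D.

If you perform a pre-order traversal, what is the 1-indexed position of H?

8

Pre-order visits the node, then its left subtree, then its right subtree.
Visit W.
At W: go left to B.
  Visit B.
  At B: no left child.
  At B: go right to E.
    Visit E.
    At E: go left to G.
      Visit G.
      At G: no left child.
      At G: go right to D.
        Visit D.
        At D: go left to F.
          F is a leaf — visit F.
        At D: go right to S.
          S is a leaf — visit S.
    At E: no right child.
At W: go right to H.
  Visit H.
  At H: go left to Q.
    Visit Q.
    At Q: go left to V.
      V is a leaf — visit V.
    At Q: go right to R.
      R is a leaf — visit R.
  At H: no right child.
Full pre-order sequence: W, B, E, G, D, F, S, H, Q, V, R.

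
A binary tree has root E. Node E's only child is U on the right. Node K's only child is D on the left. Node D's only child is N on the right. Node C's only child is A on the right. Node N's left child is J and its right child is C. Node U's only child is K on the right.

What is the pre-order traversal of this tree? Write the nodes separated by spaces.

E U K D N J C A

Pre-order visits the node, then its left subtree, then its right subtree.
Visit E.
At E: no left child.
At E: go right to U.
  Visit U.
  At U: no left child.
  At U: go right to K.
    Visit K.
    At K: go left to D.
      Visit D.
      At D: no left child.
      At D: go right to N.
        Visit N.
        At N: go left to J.
          J is a leaf — visit J.
        At N: go right to C.
          Visit C.
          At C: no left child.
          At C: go right to A.
            A is a leaf — visit A.
    At K: no right child.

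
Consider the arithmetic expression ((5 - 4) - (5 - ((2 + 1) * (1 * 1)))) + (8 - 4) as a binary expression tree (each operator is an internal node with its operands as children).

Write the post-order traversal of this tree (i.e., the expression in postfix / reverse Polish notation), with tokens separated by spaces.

Post-order on an expression tree gives postfix notation: for each operator, emit left operand, right operand, then the operator.

5 4 - 5 2 1 + 1 1 * * - - 8 4 - +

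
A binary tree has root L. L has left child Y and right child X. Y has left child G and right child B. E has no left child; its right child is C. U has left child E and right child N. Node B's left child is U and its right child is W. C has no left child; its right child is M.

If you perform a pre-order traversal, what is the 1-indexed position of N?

Pre-order visits the node, then its left subtree, then its right subtree.
Visit L.
At L: go left to Y.
  Visit Y.
  At Y: go left to G.
    G is a leaf — visit G.
  At Y: go right to B.
    Visit B.
    At B: go left to U.
      Visit U.
      At U: go left to E.
        Visit E.
        At E: no left child.
        At E: go right to C.
          Visit C.
          At C: no left child.
          At C: go right to M.
            M is a leaf — visit M.
      At U: go right to N.
        N is a leaf — visit N.
    At B: go right to W.
      W is a leaf — visit W.
At L: go right to X.
  X is a leaf — visit X.
Full pre-order sequence: L, Y, G, B, U, E, C, M, N, W, X.

9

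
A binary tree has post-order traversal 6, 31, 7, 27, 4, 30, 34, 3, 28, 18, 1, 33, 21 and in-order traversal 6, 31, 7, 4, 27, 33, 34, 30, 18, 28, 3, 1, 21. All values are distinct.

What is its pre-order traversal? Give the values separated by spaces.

The last element of post-order is the root; it splits in-order into left and right subtrees.
Root 21: left subtree has 12 nodes {6, 31, 7, 4, 27, 33, 34, 30, 18, 28, 3, 1}, right has 0 { }.
  Root 33: left subtree has 5 nodes {6, 31, 7, 4, 27}, right has 6 {34, 30, 18, 28, 3, 1}.
    Root 4: left subtree has 3 nodes {6, 31, 7}, right has 1 {27}.
      Root 7: left subtree has 2 nodes {6, 31}, right has 0 { }.
        Root 31: left subtree has 1 node {6}, right has 0 { }.
    Root 1: left subtree has 5 nodes {34, 30, 18, 28, 3}, right has 0 { }.
      Root 18: left subtree has 2 nodes {34, 30}, right has 2 {28, 3}.
        Root 34: left subtree has 0 nodes { }, right has 1 {30}.
        Root 28: left subtree has 0 nodes { }, right has 1 {3}.

21 33 4 7 31 6 27 1 18 34 30 28 3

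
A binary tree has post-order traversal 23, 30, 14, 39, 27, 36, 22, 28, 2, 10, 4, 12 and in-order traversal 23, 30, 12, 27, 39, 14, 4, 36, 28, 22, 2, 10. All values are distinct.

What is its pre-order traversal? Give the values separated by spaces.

12 30 23 4 27 39 14 10 2 28 36 22

The last element of post-order is the root; it splits in-order into left and right subtrees.
Root 12: left subtree has 2 nodes {23, 30}, right has 9 {27, 39, 14, 4, 36, 28, 22, 2, 10}.
  Root 30: left subtree has 1 node {23}, right has 0 { }.
  Root 4: left subtree has 3 nodes {27, 39, 14}, right has 5 {36, 28, 22, 2, 10}.
    Root 27: left subtree has 0 nodes { }, right has 2 {39, 14}.
      Root 39: left subtree has 0 nodes { }, right has 1 {14}.
    Root 10: left subtree has 4 nodes {36, 28, 22, 2}, right has 0 { }.
      Root 2: left subtree has 3 nodes {36, 28, 22}, right has 0 { }.
        Root 28: left subtree has 1 node {36}, right has 1 {22}.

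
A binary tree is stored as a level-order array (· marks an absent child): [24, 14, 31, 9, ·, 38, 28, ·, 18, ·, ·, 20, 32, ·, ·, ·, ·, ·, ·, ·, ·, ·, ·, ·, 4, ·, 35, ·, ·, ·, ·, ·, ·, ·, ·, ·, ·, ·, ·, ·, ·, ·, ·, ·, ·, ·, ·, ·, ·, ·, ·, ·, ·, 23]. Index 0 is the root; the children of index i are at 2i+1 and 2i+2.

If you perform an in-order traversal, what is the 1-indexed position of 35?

10

In-order visits the left subtree, then the node, then the right subtree.
At 24: go left to 14.
  At 14: go left to 9.
    At 9: no left child.
    Visit 9.
    At 9: go right to 18.
      18 is a leaf — visit 18.
  Visit 14.
  At 14: no right child.
Visit 24.
At 24: go right to 31.
  At 31: go left to 38.
    At 38: go left to 20.
      At 20: no left child.
      Visit 20.
      At 20: go right to 4.
        4 is a leaf — visit 4.
    Visit 38.
    At 38: go right to 32.
      At 32: no left child.
      Visit 32.
      At 32: go right to 35.
        At 35: go left to 23.
          23 is a leaf — visit 23.
        Visit 35.
        At 35: no right child.
  Visit 31.
  At 31: go right to 28.
    28 is a leaf — visit 28.
Full in-order sequence: 9, 18, 14, 24, 20, 4, 38, 32, 23, 35, 31, 28.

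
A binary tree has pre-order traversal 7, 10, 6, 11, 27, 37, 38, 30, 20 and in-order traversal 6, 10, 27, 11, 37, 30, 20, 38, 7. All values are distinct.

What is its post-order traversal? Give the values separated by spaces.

The first element of pre-order is the root; it splits in-order into left and right subtrees.
Root 7: left subtree has 8 nodes {6, 10, 27, 11, 37, 30, 20, 38}, right has 0 { }.
  Root 10: left subtree has 1 node {6}, right has 6 {27, 11, 37, 30, 20, 38}.
    Root 11: left subtree has 1 node {27}, right has 4 {37, 30, 20, 38}.
      Root 37: left subtree has 0 nodes { }, right has 3 {30, 20, 38}.
        Root 38: left subtree has 2 nodes {30, 20}, right has 0 { }.
          Root 30: left subtree has 0 nodes { }, right has 1 {20}.

6 27 20 30 38 37 11 10 7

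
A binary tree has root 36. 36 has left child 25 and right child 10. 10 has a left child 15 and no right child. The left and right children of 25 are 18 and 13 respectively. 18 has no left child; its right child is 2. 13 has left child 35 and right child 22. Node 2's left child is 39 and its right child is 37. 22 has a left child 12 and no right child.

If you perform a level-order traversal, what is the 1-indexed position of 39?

Level-order visits nodes level by level from the root, left to right within each level.
Level 0: 36
Level 1: 25, 10
Level 2: 18, 13, 15
Level 3: 2, 35, 22
Level 4: 39, 37, 12
Full level-order sequence: 36, 25, 10, 18, 13, 15, 2, 35, 22, 39, 37, 12.

10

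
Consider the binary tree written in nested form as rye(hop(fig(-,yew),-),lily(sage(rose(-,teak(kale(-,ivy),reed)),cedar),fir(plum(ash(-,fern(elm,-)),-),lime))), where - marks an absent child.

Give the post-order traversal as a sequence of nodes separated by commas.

yew, fig, hop, ivy, kale, reed, teak, rose, cedar, sage, elm, fern, ash, plum, lime, fir, lily, rye

Post-order visits the left subtree, then the right subtree, then the node.
At rye: go left to hop.
  At hop: go left to fig.
    At fig: no left child.
    At fig: go right to yew.
      yew is a leaf — visit yew.
    Visit fig.
  At hop: no right child.
  Visit hop.
At rye: go right to lily.
  At lily: go left to sage.
    At sage: go left to rose.
      At rose: no left child.
      At rose: go right to teak.
        At teak: go left to kale.
          At kale: no left child.
          At kale: go right to ivy.
            ivy is a leaf — visit ivy.
          Visit kale.
        At teak: go right to reed.
          reed is a leaf — visit reed.
        Visit teak.
      Visit rose.
    At sage: go right to cedar.
      cedar is a leaf — visit cedar.
    Visit sage.
  At lily: go right to fir.
    At fir: go left to plum.
      At plum: go left to ash.
        At ash: no left child.
        At ash: go right to fern.
          At fern: go left to elm.
            elm is a leaf — visit elm.
          At fern: no right child.
          Visit fern.
        Visit ash.
      At plum: no right child.
      Visit plum.
    At fir: go right to lime.
      lime is a leaf — visit lime.
    Visit fir.
  Visit lily.
Visit rye.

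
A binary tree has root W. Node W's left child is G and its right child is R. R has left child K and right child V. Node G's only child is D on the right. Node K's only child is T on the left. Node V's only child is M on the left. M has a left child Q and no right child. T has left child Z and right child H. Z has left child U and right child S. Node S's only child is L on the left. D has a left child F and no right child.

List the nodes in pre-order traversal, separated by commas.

W, G, D, F, R, K, T, Z, U, S, L, H, V, M, Q

Pre-order visits the node, then its left subtree, then its right subtree.
Visit W.
At W: go left to G.
  Visit G.
  At G: no left child.
  At G: go right to D.
    Visit D.
    At D: go left to F.
      F is a leaf — visit F.
    At D: no right child.
At W: go right to R.
  Visit R.
  At R: go left to K.
    Visit K.
    At K: go left to T.
      Visit T.
      At T: go left to Z.
        Visit Z.
        At Z: go left to U.
          U is a leaf — visit U.
        At Z: go right to S.
          Visit S.
          At S: go left to L.
            L is a leaf — visit L.
          At S: no right child.
      At T: go right to H.
        H is a leaf — visit H.
    At K: no right child.
  At R: go right to V.
    Visit V.
    At V: go left to M.
      Visit M.
      At M: go left to Q.
        Q is a leaf — visit Q.
      At M: no right child.
    At V: no right child.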